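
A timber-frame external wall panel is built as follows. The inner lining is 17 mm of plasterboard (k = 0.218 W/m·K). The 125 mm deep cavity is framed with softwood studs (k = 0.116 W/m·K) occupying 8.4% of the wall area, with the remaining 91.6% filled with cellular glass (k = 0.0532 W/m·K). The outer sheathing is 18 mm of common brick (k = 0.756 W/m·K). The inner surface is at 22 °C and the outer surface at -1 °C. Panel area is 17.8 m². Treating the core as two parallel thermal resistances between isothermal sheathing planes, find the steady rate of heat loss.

Sheathing layers in series; stud and cavity paths in parallel between them.
R_inner = 0.017/(0.218×17.8) = 0.004381 K/W
R_stud  = 0.125/(0.116×0.084×17.8) = 0.7207 K/W
R_cav   = 0.125/(0.0532×0.916×17.8) = 0.1441 K/W
1/R_core = 1/R_stud + 1/R_cav → R_core = 0.1201 K/W
R_outer = 0.018/(0.756×17.8) = 0.001338 K/W
R_total = 0.1258 K/W
Q = ΔT/R_total = 23/0.1258

Q ≈ 183 W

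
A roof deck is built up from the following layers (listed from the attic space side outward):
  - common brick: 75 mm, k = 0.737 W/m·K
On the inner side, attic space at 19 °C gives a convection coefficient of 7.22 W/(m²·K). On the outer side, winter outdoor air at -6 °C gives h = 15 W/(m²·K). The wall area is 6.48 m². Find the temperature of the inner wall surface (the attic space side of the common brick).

Treating each layer as a thermal resistance in series:
R_inner film = 1/(h_i·A) = 1/(7.22×6.48) = 0.02137 K/W
R_common brick = L/(kA) = 0.075/(0.737×6.48) = 0.0157 K/W
R_outer film = 1/(h_o·A) = 1/(15×6.48) = 0.01029 K/W
R_total = 0.04737 K/W;  Q = ΔT/R_total = 25/0.04737 = 527.8 W
T_interface = T_inner − Q·ΣR(inner→interface) = 19 − 528×0.02137

T ≈ 7.72 °C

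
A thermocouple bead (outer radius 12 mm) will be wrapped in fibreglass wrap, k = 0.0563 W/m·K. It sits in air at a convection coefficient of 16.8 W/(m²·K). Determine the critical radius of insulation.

r_cr ≈ 6.7 mm

For a sphere r_cr = 2k/h = 2×0.0563/16.8
r_cr = 6.7 mm; since the bare radius (12 mm) is above r_cr, any added insulation will reduce heat loss.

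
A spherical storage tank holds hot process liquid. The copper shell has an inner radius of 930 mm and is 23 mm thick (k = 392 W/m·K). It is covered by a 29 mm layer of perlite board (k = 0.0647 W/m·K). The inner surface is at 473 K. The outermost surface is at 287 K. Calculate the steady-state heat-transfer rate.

Q ≈ 4880 W

Each spherical layer contributes R = (1/r_i − 1/r_o)/(4πk):
R_copper shell = (1/0.93 − 1/0.953)/(4π×392) = 5.268×10^-6 K/W
R_perlite board = (1/0.953 − 1/0.982)/(4π×0.0647) = 0.03811 K/W
R_total = 0.03812 K/W
Q = ΔT/R_total = 186/0.03812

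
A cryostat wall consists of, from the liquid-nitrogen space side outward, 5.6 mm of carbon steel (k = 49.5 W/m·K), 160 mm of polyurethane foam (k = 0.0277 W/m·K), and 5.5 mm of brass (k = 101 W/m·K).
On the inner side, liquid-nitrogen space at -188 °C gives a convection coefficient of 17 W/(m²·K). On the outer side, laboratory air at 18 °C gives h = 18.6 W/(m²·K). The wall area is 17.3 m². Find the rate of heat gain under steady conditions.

Q ≈ 605 W

Model the wall as resistances in series:
R_inner film = 1/(h_i·A) = 1/(17×17.3) = 0.0034 K/W
R_carbon steel = L/(kA) = 0.0056/(49.5×17.3) = 6.539×10^-6 K/W
R_polyurethane foam = L/(kA) = 0.16/(0.0277×17.3) = 0.3339 K/W
R_brass = L/(kA) = 0.0055/(101×17.3) = 3.148×10^-6 K/W
R_outer film = 1/(h_o·A) = 1/(18.6×17.3) = 0.003108 K/W
R_total = 0.3404 K/W
Q = ΔT / R_total = 206 / 0.3404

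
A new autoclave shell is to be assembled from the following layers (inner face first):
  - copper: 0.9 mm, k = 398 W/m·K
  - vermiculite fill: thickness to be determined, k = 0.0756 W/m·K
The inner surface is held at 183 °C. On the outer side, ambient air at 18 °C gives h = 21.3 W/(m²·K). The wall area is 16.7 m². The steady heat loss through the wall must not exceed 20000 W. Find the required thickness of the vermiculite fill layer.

L ≈ 6.87 mm

Model the wall as resistances in series:
R_copper = L/(kA) = 0.0009/(398×16.7) = 1.354×10^-7 K/W
R_outer film = 1/(h_o·A) = 1/(21.3×16.7) = 0.002811 K/W
Sum of the known resistances R_other = 0.002811 K/W
Required total resistance R_tot = ΔT/Q_allow = 165/20000 = 0.00825 K/W
R_vermiculite fill = R_tot − R_other = 0.005439 K/W
L = R·k·A = 0.005439×0.0756×16.7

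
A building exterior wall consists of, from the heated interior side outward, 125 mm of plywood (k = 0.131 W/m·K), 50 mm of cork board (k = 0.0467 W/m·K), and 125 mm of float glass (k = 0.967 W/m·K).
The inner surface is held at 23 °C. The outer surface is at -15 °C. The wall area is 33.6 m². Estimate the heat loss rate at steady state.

Model the wall as resistances in series:
R_plywood = L/(kA) = 0.125/(0.131×33.6) = 0.0284 K/W
R_cork board = L/(kA) = 0.05/(0.0467×33.6) = 0.03186 K/W
R_float glass = L/(kA) = 0.125/(0.967×33.6) = 0.003847 K/W
R_total = 0.06411 K/W
Q = ΔT / R_total = 38 / 0.06411

Q ≈ 593 W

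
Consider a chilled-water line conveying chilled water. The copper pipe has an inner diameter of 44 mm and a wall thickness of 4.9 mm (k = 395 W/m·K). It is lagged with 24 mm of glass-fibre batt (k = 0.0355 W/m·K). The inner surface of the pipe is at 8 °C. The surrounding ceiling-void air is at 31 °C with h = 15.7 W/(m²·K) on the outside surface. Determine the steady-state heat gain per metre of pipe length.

Radial resistances (cylindrical: R_cond = ln(r_o/r_i)/(2πkL), R_conv = 1/(h·2πrL)):
R_copper pipe wall = ln(26.9/22)/(2π×395×1) = 8.102×10^-5 K/W
R_glass-fibre batt = ln(50.9/26.9)/(2π×0.0355×1) = 2.859 K/W
R_outer film = 1/(h_o·2πr_oL) = 1/(15.7×2π×0.0509×1) = 0.1992 K/W
R_total = 3.058 K/W
Q = ΔT/R_total = 23/3.058

q′ ≈ 7.52 W/m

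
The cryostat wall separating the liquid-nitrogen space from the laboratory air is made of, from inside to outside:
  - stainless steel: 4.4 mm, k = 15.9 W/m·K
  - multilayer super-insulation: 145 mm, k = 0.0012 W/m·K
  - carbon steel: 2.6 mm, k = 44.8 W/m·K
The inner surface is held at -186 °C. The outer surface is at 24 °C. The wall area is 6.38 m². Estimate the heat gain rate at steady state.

Q ≈ 11.1 W

Thermal resistances in series:
R_stainless steel = L/(kA) = 0.0044/(15.9×6.38) = 4.337×10^-5 K/W
R_multilayer super-insulation = L/(kA) = 0.145/(0.0012×6.38) = 18.94 K/W
R_carbon steel = L/(kA) = 0.0026/(44.8×6.38) = 9.097×10^-6 K/W
R_total = 18.94 K/W
Q = ΔT / R_total = 210 / 18.94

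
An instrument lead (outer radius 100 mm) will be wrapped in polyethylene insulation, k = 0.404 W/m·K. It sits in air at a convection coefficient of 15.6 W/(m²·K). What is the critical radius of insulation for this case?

r_cr ≈ 25.9 mm

For a cylinder r_cr = k/h = 0.404/15.6
r_cr = 25.9 mm; since the bare radius (100 mm) is above r_cr, any added insulation will reduce heat loss.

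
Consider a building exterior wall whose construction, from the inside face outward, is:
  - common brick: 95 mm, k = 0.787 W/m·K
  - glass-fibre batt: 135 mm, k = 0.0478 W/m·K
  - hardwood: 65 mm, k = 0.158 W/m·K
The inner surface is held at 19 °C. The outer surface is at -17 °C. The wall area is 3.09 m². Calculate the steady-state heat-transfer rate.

Q ≈ 33.1 W

Treating each layer as a thermal resistance in series:
R_common brick = L/(kA) = 0.095/(0.787×3.09) = 0.03907 K/W
R_glass-fibre batt = L/(kA) = 0.135/(0.0478×3.09) = 0.914 K/W
R_hardwood = L/(kA) = 0.065/(0.158×3.09) = 0.1331 K/W
R_total = 1.086 K/W
Q = ΔT / R_total = 36 / 1.086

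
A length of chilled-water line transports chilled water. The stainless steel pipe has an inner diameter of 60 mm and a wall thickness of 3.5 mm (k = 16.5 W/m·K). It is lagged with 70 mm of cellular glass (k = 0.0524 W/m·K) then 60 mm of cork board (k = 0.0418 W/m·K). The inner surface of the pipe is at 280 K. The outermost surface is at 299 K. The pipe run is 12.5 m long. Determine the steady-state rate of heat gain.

Per-layer cylindrical resistances, series-summed:
R_stainless steel pipe wall = ln(33.5/30)/(2π×16.5×12.5) = 8.515×10^-5 K/W
R_cellular glass = ln(103.5/33.5)/(2π×0.0524×12.5) = 0.2741 K/W
R_cork board = ln(163.5/103.5)/(2π×0.0418×12.5) = 0.1393 K/W
R_total = 0.4135 K/W
Q = ΔT/R_total = 19/0.4135

Q ≈ 46 W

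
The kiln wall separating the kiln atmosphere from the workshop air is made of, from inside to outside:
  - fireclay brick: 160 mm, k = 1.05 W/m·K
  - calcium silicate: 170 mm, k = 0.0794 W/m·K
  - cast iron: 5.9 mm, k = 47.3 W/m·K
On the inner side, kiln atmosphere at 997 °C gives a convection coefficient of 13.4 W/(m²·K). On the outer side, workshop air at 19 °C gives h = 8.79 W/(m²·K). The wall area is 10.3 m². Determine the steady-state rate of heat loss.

Q ≈ 4060 W

Series thermal resistances:
R_inner film = 1/(h_i·A) = 1/(13.4×10.3) = 0.007245 K/W
R_fireclay brick = L/(kA) = 0.16/(1.05×10.3) = 0.01479 K/W
R_calcium silicate = L/(kA) = 0.17/(0.0794×10.3) = 0.2079 K/W
R_cast iron = L/(kA) = 0.0059/(47.3×10.3) = 1.211×10^-5 K/W
R_outer film = 1/(h_o·A) = 1/(8.79×10.3) = 0.01105 K/W
R_total = 0.241 K/W
Q = ΔT / R_total = 978 / 0.241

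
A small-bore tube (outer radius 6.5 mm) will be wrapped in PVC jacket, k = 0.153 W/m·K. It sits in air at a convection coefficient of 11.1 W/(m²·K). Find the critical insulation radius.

For a cylinder r_cr = k/h = 0.153/11.1
r_cr = 13.8 mm; since the bare radius (6.5 mm) is below r_cr, adding a thin layer of insulation will *increase* heat loss.

r_cr ≈ 13.8 mm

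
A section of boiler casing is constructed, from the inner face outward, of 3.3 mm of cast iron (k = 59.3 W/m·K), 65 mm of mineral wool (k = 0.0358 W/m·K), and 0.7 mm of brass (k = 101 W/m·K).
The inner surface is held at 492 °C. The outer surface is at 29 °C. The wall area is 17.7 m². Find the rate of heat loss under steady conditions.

Treating each layer as a thermal resistance in series:
R_cast iron = L/(kA) = 0.0033/(59.3×17.7) = 3.144×10^-6 K/W
R_mineral wool = L/(kA) = 0.065/(0.0358×17.7) = 0.1026 K/W
R_brass = L/(kA) = 0.0007/(101×17.7) = 3.916×10^-7 K/W
R_total = 0.1026 K/W
Q = ΔT / R_total = 463 / 0.1026

Q ≈ 4510 W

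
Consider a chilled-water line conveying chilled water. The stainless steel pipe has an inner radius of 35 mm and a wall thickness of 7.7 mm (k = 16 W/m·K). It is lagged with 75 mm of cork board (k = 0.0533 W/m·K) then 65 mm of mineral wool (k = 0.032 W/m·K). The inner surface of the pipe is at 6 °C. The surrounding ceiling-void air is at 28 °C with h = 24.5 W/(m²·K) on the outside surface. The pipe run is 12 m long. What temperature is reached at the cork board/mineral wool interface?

T ≈ 18.7 °C

Radial resistances (cylindrical: R_cond = ln(r_o/r_i)/(2πkL), R_conv = 1/(h·2πrL)):
R_stainless steel pipe wall = ln(42.7/35)/(2π×16×12) = 1.648×10^-4 K/W
R_cork board = ln(117.7/42.7)/(2π×0.0533×12) = 0.2523 K/W
R_mineral wool = ln(182.7/117.7)/(2π×0.032×12) = 0.1822 K/W
R_outer film = 1/(h_o·2πr_oL) = 1/(24.5×2π×0.1827×12) = 0.002963 K/W
R_total = 0.4377 K/W
Q = ΔT/R_total = 22/0.4377
Q = 50.3 W
T_interface = T_inner + Q·ΣR(inner→interface) = 6 + 50.3×0.2525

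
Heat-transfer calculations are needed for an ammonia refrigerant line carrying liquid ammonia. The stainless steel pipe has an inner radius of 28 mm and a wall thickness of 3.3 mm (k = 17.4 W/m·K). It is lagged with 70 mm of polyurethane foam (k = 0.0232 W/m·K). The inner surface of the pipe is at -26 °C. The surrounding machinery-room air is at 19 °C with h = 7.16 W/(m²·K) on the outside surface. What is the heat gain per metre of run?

Radial resistances (cylindrical: R_cond = ln(r_o/r_i)/(2πkL), R_conv = 1/(h·2πrL)):
R_stainless steel pipe wall = ln(31.3/28)/(2π×17.4×1) = 0.001019 K/W
R_polyurethane foam = ln(101.3/31.3)/(2π×0.0232×1) = 8.057 K/W
R_outer film = 1/(h_o·2πr_oL) = 1/(7.16×2π×0.1013×1) = 0.2194 K/W
R_total = 8.277 K/W
Q = ΔT/R_total = 45/8.277

q′ ≈ 5.44 W/m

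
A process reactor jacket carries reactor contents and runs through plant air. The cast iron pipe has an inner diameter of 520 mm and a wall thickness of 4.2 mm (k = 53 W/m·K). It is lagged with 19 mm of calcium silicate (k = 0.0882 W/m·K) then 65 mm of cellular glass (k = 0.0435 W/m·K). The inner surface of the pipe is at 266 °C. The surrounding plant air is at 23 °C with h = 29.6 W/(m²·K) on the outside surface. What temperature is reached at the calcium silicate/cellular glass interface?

Radial resistances (cylindrical: R_cond = ln(r_o/r_i)/(2πkL), R_conv = 1/(h·2πrL)):
R_cast iron pipe wall = ln(264.2/260)/(2π×53×1) = 4.812×10^-5 K/W
R_calcium silicate = ln(283.2/264.2)/(2π×0.0882×1) = 0.1253 K/W
R_cellular glass = ln(348.2/283.2)/(2π×0.0435×1) = 0.756 K/W
R_outer film = 1/(h_o·2πr_oL) = 1/(29.6×2π×0.3482×1) = 0.01544 K/W
R_total = 0.8968 K/W
Q = ΔT/R_total = 243/0.8968
Q = 271 W/m
T_interface = T_inner − Q·ΣR(inner→interface) = 266 − 271×0.1254

T ≈ 232 °C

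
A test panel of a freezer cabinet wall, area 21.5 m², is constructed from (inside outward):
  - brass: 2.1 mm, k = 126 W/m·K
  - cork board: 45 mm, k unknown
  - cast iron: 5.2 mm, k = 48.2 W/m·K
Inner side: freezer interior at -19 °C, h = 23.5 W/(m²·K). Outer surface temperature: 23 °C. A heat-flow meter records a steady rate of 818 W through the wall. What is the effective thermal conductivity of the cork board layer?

k ≈ 0.0424 W/(m·K)

Series thermal resistances:
R_inner film = 1/(h_i·A) = 1/(23.5×21.5) = 0.001979 K/W
R_brass = L/(kA) = 0.0021/(126×21.5) = 7.752×10^-7 K/W
R_cast iron = L/(kA) = 0.0052/(48.2×21.5) = 5.018×10^-6 K/W
Sum of known resistances R_other = 0.001985 K/W
Total R = ΔT/Q = 42/818 = 0.05134 K/W
R_cork board = R_total − R_other = 0.04936 K/W
k = L/(R·A) = 0.045/(0.04936×21.5)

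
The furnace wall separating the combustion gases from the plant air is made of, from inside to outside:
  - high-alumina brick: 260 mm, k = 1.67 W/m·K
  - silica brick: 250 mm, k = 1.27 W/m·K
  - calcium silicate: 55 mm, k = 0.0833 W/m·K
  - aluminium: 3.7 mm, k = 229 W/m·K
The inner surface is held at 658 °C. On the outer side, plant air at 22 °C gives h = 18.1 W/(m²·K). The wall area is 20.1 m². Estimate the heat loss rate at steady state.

Q ≈ 12000 W

Model the wall as resistances in series:
R_high-alumina brick = L/(kA) = 0.26/(1.67×20.1) = 0.007746 K/W
R_silica brick = L/(kA) = 0.25/(1.27×20.1) = 0.009794 K/W
R_calcium silicate = L/(kA) = 0.055/(0.0833×20.1) = 0.03285 K/W
R_aluminium = L/(kA) = 0.0037/(229×20.1) = 8.038×10^-7 K/W
R_outer film = 1/(h_o·A) = 1/(18.1×20.1) = 0.002749 K/W
R_total = 0.05314 K/W
Q = ΔT / R_total = 636 / 0.05314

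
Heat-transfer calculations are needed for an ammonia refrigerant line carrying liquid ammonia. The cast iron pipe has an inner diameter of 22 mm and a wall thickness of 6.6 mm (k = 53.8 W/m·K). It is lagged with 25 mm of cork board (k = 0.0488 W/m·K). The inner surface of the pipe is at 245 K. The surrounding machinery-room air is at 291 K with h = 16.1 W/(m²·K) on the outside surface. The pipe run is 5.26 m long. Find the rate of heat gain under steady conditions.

Q ≈ 77.6 W

Per-layer cylindrical resistances, series-summed:
R_cast iron pipe wall = ln(17.6/11)/(2π×53.8×5.26) = 2.643×10^-4 K/W
R_cork board = ln(42.6/17.6)/(2π×0.0488×5.26) = 0.5481 K/W
R_outer film = 1/(h_o·2πr_oL) = 1/(16.1×2π×0.0426×5.26) = 0.04412 K/W
R_total = 0.5925 K/W
Q = ΔT/R_total = 46/0.5925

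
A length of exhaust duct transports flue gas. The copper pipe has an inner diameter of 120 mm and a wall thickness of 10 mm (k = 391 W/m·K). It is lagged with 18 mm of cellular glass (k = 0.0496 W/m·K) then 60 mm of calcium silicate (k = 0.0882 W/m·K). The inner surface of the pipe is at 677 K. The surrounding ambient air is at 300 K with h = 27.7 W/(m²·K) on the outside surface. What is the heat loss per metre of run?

q′ ≈ 220 W/m

Per-layer cylindrical resistances, series-summed:
R_copper pipe wall = ln(70/60)/(2π×391×1) = 6.275×10^-5 K/W
R_cellular glass = ln(88/70)/(2π×0.0496×1) = 0.7343 K/W
R_calcium silicate = ln(148/88)/(2π×0.0882×1) = 0.9381 K/W
R_outer film = 1/(h_o·2πr_oL) = 1/(27.7×2π×0.148×1) = 0.03882 K/W
R_total = 1.711 K/W
Q = ΔT/R_total = 377/1.711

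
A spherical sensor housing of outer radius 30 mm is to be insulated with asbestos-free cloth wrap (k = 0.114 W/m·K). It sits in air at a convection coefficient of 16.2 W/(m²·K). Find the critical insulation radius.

r_cr ≈ 14.1 mm

For a sphere r_cr = 2k/h = 2×0.114/16.2
r_cr = 14.1 mm; since the bare radius (30 mm) is above r_cr, any added insulation will reduce heat loss.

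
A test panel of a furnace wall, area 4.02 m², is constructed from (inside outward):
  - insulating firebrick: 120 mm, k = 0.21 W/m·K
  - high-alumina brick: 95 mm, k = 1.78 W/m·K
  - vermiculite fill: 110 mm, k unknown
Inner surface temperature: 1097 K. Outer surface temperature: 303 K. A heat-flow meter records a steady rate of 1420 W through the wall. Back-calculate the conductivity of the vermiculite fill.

k ≈ 0.0678 W/(m·K)

Treating each layer as a thermal resistance in series:
R_insulating firebrick = L/(kA) = 0.12/(0.21×4.02) = 0.1421 K/W
R_high-alumina brick = L/(kA) = 0.095/(1.78×4.02) = 0.01328 K/W
Sum of known resistances R_other = 0.1554 K/W
Total R = ΔT/Q = 794/1420 = 0.5592 K/W
R_vermiculite fill = R_total − R_other = 0.4037 K/W
k = L/(R·A) = 0.11/(0.4037×4.02)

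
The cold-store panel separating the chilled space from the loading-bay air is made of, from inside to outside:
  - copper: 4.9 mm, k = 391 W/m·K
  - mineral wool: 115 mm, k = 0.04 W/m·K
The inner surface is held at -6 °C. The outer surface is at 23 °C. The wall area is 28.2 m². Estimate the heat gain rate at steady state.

Using the resistance-network approach (series):
R_copper = L/(kA) = 0.0049/(391×28.2) = 4.444×10^-7 K/W
R_mineral wool = L/(kA) = 0.115/(0.04×28.2) = 0.102 K/W
R_total = 0.102 K/W
Q = ΔT / R_total = 29 / 0.102

Q ≈ 284 W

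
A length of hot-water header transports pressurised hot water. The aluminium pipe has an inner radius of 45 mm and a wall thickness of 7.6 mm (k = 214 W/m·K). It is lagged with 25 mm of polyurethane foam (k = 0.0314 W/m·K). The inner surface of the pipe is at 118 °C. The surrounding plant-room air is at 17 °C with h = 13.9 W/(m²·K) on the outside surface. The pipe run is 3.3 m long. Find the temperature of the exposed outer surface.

Cylindrical conduction, so R = ln(r₂/r₁)/(2πkL) per layer, in series:
R_aluminium pipe wall = ln(52.6/45)/(2π×214×3.3) = 3.517×10^-5 K/W
R_polyurethane foam = ln(77.6/52.6)/(2π×0.0314×3.3) = 0.5973 K/W
R_outer film = 1/(h_o·2πr_oL) = 1/(13.9×2π×0.0776×3.3) = 0.04471 K/W
R_total = 0.642 K/W
Q = ΔT/R_total = 101/0.642
Q = 157 W
T_interface = T_inner − Q·ΣR(inner→interface) = 118 − 157×0.5973

T ≈ 24 °C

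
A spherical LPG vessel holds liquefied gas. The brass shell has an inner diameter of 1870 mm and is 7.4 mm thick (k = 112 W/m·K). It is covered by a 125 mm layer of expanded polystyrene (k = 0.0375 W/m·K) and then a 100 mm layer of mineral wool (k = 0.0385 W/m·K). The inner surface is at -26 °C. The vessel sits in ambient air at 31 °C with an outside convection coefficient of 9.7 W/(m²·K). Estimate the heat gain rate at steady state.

Each spherical layer contributes R = (1/r_i − 1/r_o)/(4πk):
R_brass shell = (1/0.935 − 1/0.9424)/(4π×112) = 5.967×10^-6 K/W
R_expanded polystyrene = (1/0.9424 − 1/1.0674)/(4π×0.0375) = 0.2637 K/W
R_mineral wool = (1/1.0674 − 1/1.1674)/(4π×0.0385) = 0.1659 K/W
R_outer film = 1/(h·4πr_o²) = 1/(9.7×4π×1.1674²) = 0.00602 K/W
R_total = 0.4356 K/W
Q = ΔT/R_total = 57/0.4356

Q ≈ 131 W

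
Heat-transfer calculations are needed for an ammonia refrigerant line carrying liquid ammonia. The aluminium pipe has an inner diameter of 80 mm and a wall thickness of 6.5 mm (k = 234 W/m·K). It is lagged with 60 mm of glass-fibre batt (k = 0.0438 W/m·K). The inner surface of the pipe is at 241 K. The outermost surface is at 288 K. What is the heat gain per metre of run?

For a radial system each layer contributes R = ln(r_out/r_in)/(2πkL); films add R = 1/(hA).
R_aluminium pipe wall = ln(46.5/40)/(2π×234×1) = 1.024×10^-4 K/W
R_glass-fibre batt = ln(106.5/46.5)/(2π×0.0438×1) = 3.011 K/W
R_total = 3.011 K/W
Q = ΔT/R_total = 47/3.011

q′ ≈ 15.6 W/m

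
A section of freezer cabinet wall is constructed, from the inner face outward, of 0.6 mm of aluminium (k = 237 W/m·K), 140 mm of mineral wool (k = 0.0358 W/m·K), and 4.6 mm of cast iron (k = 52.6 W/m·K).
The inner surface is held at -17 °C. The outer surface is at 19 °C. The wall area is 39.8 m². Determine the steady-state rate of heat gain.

Using the resistance-network approach (series):
R_aluminium = L/(kA) = 0.0006/(237×39.8) = 6.361×10^-8 K/W
R_mineral wool = L/(kA) = 0.14/(0.0358×39.8) = 0.09826 K/W
R_cast iron = L/(kA) = 0.0046/(52.6×39.8) = 2.197×10^-6 K/W
R_total = 0.09826 K/W
Q = ΔT / R_total = 36 / 0.09826

Q ≈ 366 W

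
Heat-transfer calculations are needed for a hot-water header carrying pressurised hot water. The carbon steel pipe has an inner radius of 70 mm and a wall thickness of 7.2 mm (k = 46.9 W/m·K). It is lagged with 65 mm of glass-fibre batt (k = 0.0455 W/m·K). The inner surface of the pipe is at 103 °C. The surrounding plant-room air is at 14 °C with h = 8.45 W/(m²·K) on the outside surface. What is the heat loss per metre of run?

For a radial system each layer contributes R = ln(r_out/r_in)/(2πkL); films add R = 1/(hA).
R_carbon steel pipe wall = ln(77.2/70)/(2π×46.9×1) = 3.322×10^-4 K/W
R_glass-fibre batt = ln(142.2/77.2)/(2π×0.0455×1) = 2.137 K/W
R_outer film = 1/(h_o·2πr_oL) = 1/(8.45×2π×0.1422×1) = 0.1325 K/W
R_total = 2.269 K/W
Q = ΔT/R_total = 89/2.269

q′ ≈ 39.2 W/m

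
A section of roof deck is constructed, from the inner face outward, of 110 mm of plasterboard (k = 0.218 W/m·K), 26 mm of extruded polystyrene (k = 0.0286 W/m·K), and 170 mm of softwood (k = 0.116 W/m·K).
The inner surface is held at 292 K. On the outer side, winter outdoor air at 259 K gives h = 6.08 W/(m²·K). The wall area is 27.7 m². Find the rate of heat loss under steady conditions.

Thermal resistances in series:
R_plasterboard = L/(kA) = 0.11/(0.218×27.7) = 0.01822 K/W
R_extruded polystyrene = L/(kA) = 0.026/(0.0286×27.7) = 0.03282 K/W
R_softwood = L/(kA) = 0.17/(0.116×27.7) = 0.05291 K/W
R_outer film = 1/(h_o·A) = 1/(6.08×27.7) = 0.005938 K/W
R_total = 0.1099 K/W
Q = ΔT / R_total = 33 / 0.1099

Q ≈ 300 W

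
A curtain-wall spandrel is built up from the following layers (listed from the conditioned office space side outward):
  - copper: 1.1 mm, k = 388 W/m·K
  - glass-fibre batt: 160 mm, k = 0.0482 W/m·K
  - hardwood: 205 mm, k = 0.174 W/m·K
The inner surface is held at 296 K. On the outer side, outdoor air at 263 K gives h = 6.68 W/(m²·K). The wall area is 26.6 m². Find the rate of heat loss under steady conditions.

Thermal resistances in series:
R_copper = L/(kA) = 0.0011/(388×26.6) = 1.066×10^-7 K/W
R_glass-fibre batt = L/(kA) = 0.16/(0.0482×26.6) = 0.1248 K/W
R_hardwood = L/(kA) = 0.205/(0.174×26.6) = 0.04429 K/W
R_outer film = 1/(h_o·A) = 1/(6.68×26.6) = 0.005628 K/W
R_total = 0.1747 K/W
Q = ΔT / R_total = 33 / 0.1747

Q ≈ 189 W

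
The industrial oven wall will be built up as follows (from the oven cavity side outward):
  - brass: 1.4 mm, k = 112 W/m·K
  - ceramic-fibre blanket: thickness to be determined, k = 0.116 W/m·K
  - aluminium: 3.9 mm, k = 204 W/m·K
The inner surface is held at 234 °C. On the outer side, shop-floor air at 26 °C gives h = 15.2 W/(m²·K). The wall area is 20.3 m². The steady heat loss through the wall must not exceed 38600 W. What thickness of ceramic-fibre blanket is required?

L ≈ 5.05 mm

Thermal resistances in series:
R_brass = L/(kA) = 0.0014/(112×20.3) = 6.158×10^-7 K/W
R_aluminium = L/(kA) = 0.0039/(204×20.3) = 9.418×10^-7 K/W
R_outer film = 1/(h_o·A) = 1/(15.2×20.3) = 0.003241 K/W
Sum of the known resistances R_other = 0.003242 K/W
Required total resistance R_tot = ΔT/Q_allow = 208/38600 = 0.005389 K/W
R_ceramic-fibre blanket = R_tot − R_other = 0.002146 K/W
L = R·k·A = 0.002146×0.116×20.3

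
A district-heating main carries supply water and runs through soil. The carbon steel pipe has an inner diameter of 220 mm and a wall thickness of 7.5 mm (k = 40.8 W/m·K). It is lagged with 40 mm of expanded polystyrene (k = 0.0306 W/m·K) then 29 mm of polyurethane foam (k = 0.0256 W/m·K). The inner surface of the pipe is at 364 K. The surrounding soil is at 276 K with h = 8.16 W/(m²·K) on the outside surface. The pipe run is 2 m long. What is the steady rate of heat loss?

Q ≈ 65.7 W

Treating each annulus and film as a series resistance:
R_carbon steel pipe wall = ln(117.5/110)/(2π×40.8×2) = 1.286×10^-4 K/W
R_expanded polystyrene = ln(157.5/117.5)/(2π×0.0306×2) = 0.7619 K/W
R_polyurethane foam = ln(186.5/157.5)/(2π×0.0256×2) = 0.5254 K/W
R_outer film = 1/(h_o·2πr_oL) = 1/(8.16×2π×0.1865×2) = 0.05229 K/W
R_total = 1.34 K/W
Q = ΔT/R_total = 88/1.34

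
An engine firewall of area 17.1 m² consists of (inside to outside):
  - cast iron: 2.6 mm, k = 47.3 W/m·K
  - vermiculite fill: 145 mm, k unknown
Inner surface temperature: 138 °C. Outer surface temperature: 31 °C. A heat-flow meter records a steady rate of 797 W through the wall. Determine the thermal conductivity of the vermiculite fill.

k ≈ 0.0632 W/(m·K)

Using the resistance-network approach (series):
R_cast iron = L/(kA) = 0.0026/(47.3×17.1) = 3.215×10^-6 K/W
Sum of known resistances R_other = 3.215×10^-6 K/W
Total R = ΔT/Q = 107/797 = 0.1343 K/W
R_vermiculite fill = R_total − R_other = 0.1343 K/W
k = L/(R·A) = 0.145/(0.1343×17.1)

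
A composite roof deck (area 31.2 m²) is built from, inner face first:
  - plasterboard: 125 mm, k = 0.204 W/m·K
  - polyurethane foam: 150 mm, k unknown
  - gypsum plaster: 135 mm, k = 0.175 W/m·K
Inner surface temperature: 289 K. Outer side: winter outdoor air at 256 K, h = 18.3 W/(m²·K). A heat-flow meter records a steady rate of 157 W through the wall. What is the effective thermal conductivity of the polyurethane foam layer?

k ≈ 0.0293 W/(m·K)

Using the resistance-network approach (series):
R_plasterboard = L/(kA) = 0.125/(0.204×31.2) = 0.01964 K/W
R_gypsum plaster = L/(kA) = 0.135/(0.175×31.2) = 0.02473 K/W
R_outer film = 1/(h_o·A) = 1/(18.3×31.2) = 0.001751 K/W
Sum of known resistances R_other = 0.04612 K/W
Total R = ΔT/Q = 33/157 = 0.2102 K/W
R_polyurethane foam = R_total − R_other = 0.1641 K/W
k = L/(R·A) = 0.15/(0.1641×31.2)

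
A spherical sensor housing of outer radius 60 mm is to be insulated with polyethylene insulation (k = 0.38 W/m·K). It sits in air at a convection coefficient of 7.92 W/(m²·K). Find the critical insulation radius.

r_cr ≈ 96 mm

For a sphere r_cr = 2k/h = 2×0.38/7.92
r_cr = 96 mm; since the bare radius (60 mm) is below r_cr, adding a thin layer of insulation will *increase* heat loss.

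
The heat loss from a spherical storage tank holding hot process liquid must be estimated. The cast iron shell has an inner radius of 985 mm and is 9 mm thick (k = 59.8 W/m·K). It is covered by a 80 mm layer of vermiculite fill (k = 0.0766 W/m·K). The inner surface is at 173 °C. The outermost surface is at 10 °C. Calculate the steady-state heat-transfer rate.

Radial (spherical) resistances in series:
R_cast iron shell = (1/0.985 − 1/0.994)/(4π×59.8) = 1.223×10^-5 K/W
R_vermiculite fill = (1/0.994 − 1/1.074)/(4π×0.0766) = 0.07785 K/W
R_total = 0.07786 K/W
Q = ΔT/R_total = 163/0.07786

Q ≈ 2090 W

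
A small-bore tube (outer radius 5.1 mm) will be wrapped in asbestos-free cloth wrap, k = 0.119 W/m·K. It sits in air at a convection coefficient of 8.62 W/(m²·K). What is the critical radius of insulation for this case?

r_cr ≈ 13.8 mm

For a cylinder r_cr = k/h = 0.119/8.62
r_cr = 13.8 mm; since the bare radius (5.1 mm) is below r_cr, adding a thin layer of insulation will *increase* heat loss.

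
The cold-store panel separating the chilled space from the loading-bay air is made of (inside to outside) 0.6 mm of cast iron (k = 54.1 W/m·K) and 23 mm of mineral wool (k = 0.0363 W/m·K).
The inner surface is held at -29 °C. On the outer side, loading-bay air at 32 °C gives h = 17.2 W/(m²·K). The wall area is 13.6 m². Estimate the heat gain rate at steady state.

Q ≈ 1200 W

Model the wall as resistances in series:
R_cast iron = L/(kA) = 0.0006/(54.1×13.6) = 8.155×10^-7 K/W
R_mineral wool = L/(kA) = 0.023/(0.0363×13.6) = 0.04659 K/W
R_outer film = 1/(h_o·A) = 1/(17.2×13.6) = 0.004275 K/W
R_total = 0.05086 K/W
Q = ΔT / R_total = 61 / 0.05086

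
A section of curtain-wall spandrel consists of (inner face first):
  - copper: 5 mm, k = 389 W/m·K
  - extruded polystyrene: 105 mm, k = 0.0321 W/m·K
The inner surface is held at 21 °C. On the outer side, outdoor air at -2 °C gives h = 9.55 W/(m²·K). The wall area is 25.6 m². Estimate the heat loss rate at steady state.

Model the wall as resistances in series:
R_copper = L/(kA) = 0.005/(389×25.6) = 5.021×10^-7 K/W
R_extruded polystyrene = L/(kA) = 0.105/(0.0321×25.6) = 0.1278 K/W
R_outer film = 1/(h_o·A) = 1/(9.55×25.6) = 0.00409 K/W
R_total = 0.1319 K/W
Q = ΔT / R_total = 23 / 0.1319

Q ≈ 174 W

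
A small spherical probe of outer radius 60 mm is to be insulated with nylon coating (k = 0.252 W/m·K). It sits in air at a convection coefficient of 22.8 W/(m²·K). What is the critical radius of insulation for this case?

r_cr ≈ 22.1 mm

For a sphere r_cr = 2k/h = 2×0.252/22.8
r_cr = 22.1 mm; since the bare radius (60 mm) is above r_cr, any added insulation will reduce heat loss.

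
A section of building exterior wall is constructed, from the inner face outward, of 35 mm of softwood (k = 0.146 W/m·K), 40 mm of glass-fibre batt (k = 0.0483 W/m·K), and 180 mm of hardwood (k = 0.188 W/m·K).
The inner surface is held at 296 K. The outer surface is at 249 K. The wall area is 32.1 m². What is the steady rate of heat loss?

Treating each layer as a thermal resistance in series:
R_softwood = L/(kA) = 0.035/(0.146×32.1) = 0.007468 K/W
R_glass-fibre batt = L/(kA) = 0.04/(0.0483×32.1) = 0.0258 K/W
R_hardwood = L/(kA) = 0.18/(0.188×32.1) = 0.02983 K/W
R_total = 0.06309 K/W
Q = ΔT / R_total = 47 / 0.06309

Q ≈ 745 W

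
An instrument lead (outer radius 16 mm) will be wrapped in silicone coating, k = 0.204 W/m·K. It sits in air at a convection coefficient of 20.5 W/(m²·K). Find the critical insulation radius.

r_cr ≈ 9.95 mm

For a cylinder r_cr = k/h = 0.204/20.5
r_cr = 9.95 mm; since the bare radius (16 mm) is above r_cr, any added insulation will reduce heat loss.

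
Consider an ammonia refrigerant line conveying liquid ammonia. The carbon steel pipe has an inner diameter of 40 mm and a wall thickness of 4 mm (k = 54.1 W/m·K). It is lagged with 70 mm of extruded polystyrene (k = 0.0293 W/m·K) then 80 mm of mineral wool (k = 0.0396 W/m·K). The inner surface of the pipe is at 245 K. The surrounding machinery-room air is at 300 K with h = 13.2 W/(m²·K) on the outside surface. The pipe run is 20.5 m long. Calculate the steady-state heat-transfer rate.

For a radial system each layer contributes R = ln(r_out/r_in)/(2πkL); films add R = 1/(hA).
R_carbon steel pipe wall = ln(24/20)/(2π×54.1×20.5) = 2.616×10^-5 K/W
R_extruded polystyrene = ln(94/24)/(2π×0.0293×20.5) = 0.3617 K/W
R_mineral wool = ln(174/94)/(2π×0.0396×20.5) = 0.1207 K/W
R_outer film = 1/(h_o·2πr_oL) = 1/(13.2×2π×0.174×20.5) = 0.00338 K/W
R_total = 0.4859 K/W
Q = ΔT/R_total = 55/0.4859

Q ≈ 113 W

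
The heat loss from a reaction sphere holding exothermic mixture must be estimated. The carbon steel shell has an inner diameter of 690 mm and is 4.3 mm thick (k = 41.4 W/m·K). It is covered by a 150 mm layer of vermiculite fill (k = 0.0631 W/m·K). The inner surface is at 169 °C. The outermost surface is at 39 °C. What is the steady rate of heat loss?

For a spherical shell R = (1/r₁ − 1/r₂)/(4πk); film R = 1/(h·4πr²). In series:
R_carbon steel shell = (1/0.345 − 1/0.3493)/(4π×41.4) = 6.859×10^-5 K/W
R_vermiculite fill = (1/0.3493 − 1/0.4993)/(4π×0.0631) = 1.085 K/W
R_total = 1.085 K/W
Q = ΔT/R_total = 130/1.085

Q ≈ 120 W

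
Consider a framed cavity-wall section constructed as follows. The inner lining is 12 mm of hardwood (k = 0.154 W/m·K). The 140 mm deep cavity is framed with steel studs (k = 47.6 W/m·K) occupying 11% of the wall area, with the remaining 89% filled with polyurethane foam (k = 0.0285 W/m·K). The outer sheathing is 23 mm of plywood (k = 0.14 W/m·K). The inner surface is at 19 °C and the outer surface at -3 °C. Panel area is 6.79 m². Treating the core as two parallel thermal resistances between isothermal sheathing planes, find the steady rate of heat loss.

Sheathing layers in series; stud and cavity paths in parallel between them.
R_inner = 0.012/(0.154×6.79) = 0.01148 K/W
R_stud  = 0.14/(47.6×0.11×6.79) = 0.003938 K/W
R_cav   = 0.14/(0.0285×0.89×6.79) = 0.8129 K/W
1/R_core = 1/R_stud + 1/R_cav → R_core = 0.003919 K/W
R_outer = 0.023/(0.14×6.79) = 0.0242 K/W
R_total = 0.03959 K/W
Q = ΔT/R_total = 22/0.03959

Q ≈ 556 W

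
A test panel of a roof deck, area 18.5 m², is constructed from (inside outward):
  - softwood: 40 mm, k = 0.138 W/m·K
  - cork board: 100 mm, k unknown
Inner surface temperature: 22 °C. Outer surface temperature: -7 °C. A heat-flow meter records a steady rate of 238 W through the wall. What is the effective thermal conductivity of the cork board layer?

k ≈ 0.0509 W/(m·K)

Thermal resistances in series:
R_softwood = L/(kA) = 0.04/(0.138×18.5) = 0.01567 K/W
Sum of known resistances R_other = 0.01567 K/W
Total R = ΔT/Q = 29/238 = 0.1218 K/W
R_cork board = R_total − R_other = 0.1062 K/W
k = L/(R·A) = 0.1/(0.1062×18.5)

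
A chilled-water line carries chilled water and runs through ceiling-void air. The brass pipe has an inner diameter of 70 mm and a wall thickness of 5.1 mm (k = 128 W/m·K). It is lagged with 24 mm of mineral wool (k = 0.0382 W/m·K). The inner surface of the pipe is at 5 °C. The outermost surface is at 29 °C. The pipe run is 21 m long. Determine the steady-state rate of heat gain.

Q ≈ 258 W

Per-layer cylindrical resistances, series-summed:
R_brass pipe wall = ln(40.1/35)/(2π×128×21) = 8.054×10^-6 K/W
R_mineral wool = ln(64.1/40.1)/(2π×0.0382×21) = 0.09306 K/W
R_total = 0.09307 K/W
Q = ΔT/R_total = 24/0.09307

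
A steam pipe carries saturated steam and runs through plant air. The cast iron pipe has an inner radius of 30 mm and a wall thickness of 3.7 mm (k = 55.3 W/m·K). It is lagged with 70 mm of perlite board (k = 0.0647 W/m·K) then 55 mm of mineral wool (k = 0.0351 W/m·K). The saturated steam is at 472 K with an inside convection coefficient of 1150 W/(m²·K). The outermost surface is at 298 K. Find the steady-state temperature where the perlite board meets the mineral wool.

Treating each annulus and film as a series resistance:
R_inner film = 1/(h_i·2πr₁L) = 1/(1150×2π×0.03×1) = 0.004613 K/W
R_cast iron pipe wall = ln(33.7/30)/(2π×55.3×1) = 3.347×10^-4 K/W
R_perlite board = ln(103.7/33.7)/(2π×0.0647×1) = 2.765 K/W
R_mineral wool = ln(158.7/103.7)/(2π×0.0351×1) = 1.929 K/W
R_total = 4.699 K/W
Q = ΔT/R_total = 174/4.699
Q = 37 W/m
T_interface = T_inner − Q·ΣR(inner→interface) = 472 − 37×2.77

T ≈ 369 K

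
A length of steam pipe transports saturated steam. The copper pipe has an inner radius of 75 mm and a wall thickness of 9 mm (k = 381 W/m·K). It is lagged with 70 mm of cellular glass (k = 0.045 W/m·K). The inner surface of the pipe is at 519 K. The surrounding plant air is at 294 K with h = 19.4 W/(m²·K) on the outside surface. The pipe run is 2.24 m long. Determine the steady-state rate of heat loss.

Q ≈ 229 W

For a radial system each layer contributes R = ln(r_out/r_in)/(2πkL); films add R = 1/(hA).
R_copper pipe wall = ln(84/75)/(2π×381×2.24) = 2.113×10^-5 K/W
R_cellular glass = ln(154/84)/(2π×0.045×2.24) = 0.957 K/W
R_outer film = 1/(h_o·2πr_oL) = 1/(19.4×2π×0.154×2.24) = 0.02378 K/W
R_total = 0.9808 K/W
Q = ΔT/R_total = 225/0.9808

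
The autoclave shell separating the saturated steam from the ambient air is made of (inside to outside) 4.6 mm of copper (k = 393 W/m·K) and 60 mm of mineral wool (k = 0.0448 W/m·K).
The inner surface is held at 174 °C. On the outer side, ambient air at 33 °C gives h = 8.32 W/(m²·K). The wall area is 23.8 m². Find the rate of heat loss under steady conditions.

Thermal resistances in series:
R_copper = L/(kA) = 0.0046/(393×23.8) = 4.918×10^-7 K/W
R_mineral wool = L/(kA) = 0.06/(0.0448×23.8) = 0.05627 K/W
R_outer film = 1/(h_o·A) = 1/(8.32×23.8) = 0.00505 K/W
R_total = 0.06132 K/W
Q = ΔT / R_total = 141 / 0.06132

Q ≈ 2300 W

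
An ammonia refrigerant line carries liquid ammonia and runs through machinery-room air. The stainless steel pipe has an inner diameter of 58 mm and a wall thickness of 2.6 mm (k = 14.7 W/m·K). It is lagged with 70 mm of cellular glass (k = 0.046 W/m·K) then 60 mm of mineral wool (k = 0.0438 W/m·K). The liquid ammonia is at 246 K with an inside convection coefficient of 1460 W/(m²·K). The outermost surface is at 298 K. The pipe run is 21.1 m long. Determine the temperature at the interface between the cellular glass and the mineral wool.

T ≈ 283 K

Cylindrical conduction, so R = ln(r₂/r₁)/(2πkL) per layer, in series:
R_inner film = 1/(h_i·2πr₁L) = 1/(1460×2π×0.029×21.1) = 1.782×10^-4 K/W
R_stainless steel pipe wall = ln(31.6/29)/(2π×14.7×21.1) = 4.406×10^-5 K/W
R_cellular glass = ln(101.6/31.6)/(2π×0.046×21.1) = 0.1915 K/W
R_mineral wool = ln(161.6/101.6)/(2π×0.0438×21.1) = 0.07992 K/W
R_total = 0.2716 K/W
Q = ΔT/R_total = 52/0.2716
Q = 191 W
T_interface = T_inner + Q·ΣR(inner→interface) = 246 + 191×0.1917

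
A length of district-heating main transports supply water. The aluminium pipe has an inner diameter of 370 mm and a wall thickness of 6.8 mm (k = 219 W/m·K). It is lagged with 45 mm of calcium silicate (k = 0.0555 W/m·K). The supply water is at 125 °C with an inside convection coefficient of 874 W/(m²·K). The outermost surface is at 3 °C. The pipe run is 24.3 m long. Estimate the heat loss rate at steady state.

For a radial system each layer contributes R = ln(r_out/r_in)/(2πkL); films add R = 1/(hA).
R_inner film = 1/(h_i·2πr₁L) = 1/(874×2π×0.185×24.3) = 4.051×10^-5 K/W
R_aluminium pipe wall = ln(191.8/185)/(2π×219×24.3) = 1.08×10^-6 K/W
R_calcium silicate = ln(236.8/191.8)/(2π×0.0555×24.3) = 0.02487 K/W
R_total = 0.02491 K/W
Q = ΔT/R_total = 122/0.02491

Q ≈ 4900 W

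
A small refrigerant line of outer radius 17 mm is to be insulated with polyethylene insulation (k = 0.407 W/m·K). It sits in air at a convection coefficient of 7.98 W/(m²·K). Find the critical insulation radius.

For a cylinder r_cr = k/h = 0.407/7.98
r_cr = 51 mm; since the bare radius (17 mm) is below r_cr, adding a thin layer of insulation will *increase* heat loss.

r_cr ≈ 51 mm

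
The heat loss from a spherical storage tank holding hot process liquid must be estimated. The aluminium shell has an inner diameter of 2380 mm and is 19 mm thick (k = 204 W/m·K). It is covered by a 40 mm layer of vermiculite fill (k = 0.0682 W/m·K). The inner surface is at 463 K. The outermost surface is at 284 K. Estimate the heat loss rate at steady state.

Q ≈ 5790 W

Radial (spherical) resistances in series:
R_aluminium shell = (1/1.19 − 1/1.209)/(4π×204) = 5.152×10^-6 K/W
R_vermiculite fill = (1/1.209 − 1/1.249)/(4π×0.0682) = 0.03091 K/W
R_total = 0.03091 K/W
Q = ΔT/R_total = 179/0.03091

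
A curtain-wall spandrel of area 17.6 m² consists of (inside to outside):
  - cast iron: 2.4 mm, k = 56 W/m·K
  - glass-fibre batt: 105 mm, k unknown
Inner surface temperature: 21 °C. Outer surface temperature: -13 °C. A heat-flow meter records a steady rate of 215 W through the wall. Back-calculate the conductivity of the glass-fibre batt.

k ≈ 0.0377 W/(m·K)

Using the resistance-network approach (series):
R_cast iron = L/(kA) = 0.0024/(56×17.6) = 2.435×10^-6 K/W
Sum of known resistances R_other = 2.435×10^-6 K/W
Total R = ΔT/Q = 34/215 = 0.1581 K/W
R_glass-fibre batt = R_total − R_other = 0.1581 K/W
k = L/(R·A) = 0.105/(0.1581×17.6)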